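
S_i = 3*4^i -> [3, 12, 48, 192, 768]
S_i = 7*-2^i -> [7, -14, 28, -56, 112]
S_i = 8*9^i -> [8, 72, 648, 5832, 52488]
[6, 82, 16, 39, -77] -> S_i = Random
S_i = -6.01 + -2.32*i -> [-6.01, -8.33, -10.65, -12.97, -15.29]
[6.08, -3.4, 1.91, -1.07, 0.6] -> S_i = 6.08*(-0.56)^i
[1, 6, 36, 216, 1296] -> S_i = 1*6^i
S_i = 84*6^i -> [84, 504, 3024, 18144, 108864]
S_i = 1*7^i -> [1, 7, 49, 343, 2401]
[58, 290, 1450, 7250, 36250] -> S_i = 58*5^i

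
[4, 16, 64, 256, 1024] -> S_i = 4*4^i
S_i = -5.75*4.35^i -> [-5.75, -25.01, -108.8, -473.3, -2058.85]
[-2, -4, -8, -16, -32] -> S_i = -2*2^i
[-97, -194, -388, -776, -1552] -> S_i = -97*2^i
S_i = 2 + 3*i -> [2, 5, 8, 11, 14]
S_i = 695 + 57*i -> [695, 752, 809, 866, 923]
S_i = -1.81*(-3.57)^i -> [-1.81, 6.46, -23.07, 82.35, -294.0]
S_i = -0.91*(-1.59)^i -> [-0.91, 1.45, -2.3, 3.66, -5.82]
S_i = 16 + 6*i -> [16, 22, 28, 34, 40]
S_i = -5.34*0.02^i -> [-5.34, -0.11, -0.0, -0.0, -0.0]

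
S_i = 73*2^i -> [73, 146, 292, 584, 1168]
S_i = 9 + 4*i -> [9, 13, 17, 21, 25]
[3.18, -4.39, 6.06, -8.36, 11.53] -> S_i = 3.18*(-1.38)^i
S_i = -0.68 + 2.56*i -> [-0.68, 1.88, 4.44, 7.0, 9.56]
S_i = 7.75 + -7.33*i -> [7.75, 0.42, -6.91, -14.24, -21.57]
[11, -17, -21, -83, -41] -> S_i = Random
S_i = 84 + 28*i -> [84, 112, 140, 168, 196]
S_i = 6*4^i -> [6, 24, 96, 384, 1536]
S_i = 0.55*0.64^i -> [0.55, 0.35, 0.23, 0.14, 0.09]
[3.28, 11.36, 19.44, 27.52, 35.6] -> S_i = 3.28 + 8.08*i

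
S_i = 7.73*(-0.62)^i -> [7.73, -4.79, 2.97, -1.84, 1.14]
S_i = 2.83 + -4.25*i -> [2.83, -1.42, -5.67, -9.92, -14.17]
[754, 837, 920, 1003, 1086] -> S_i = 754 + 83*i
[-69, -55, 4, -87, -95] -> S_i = Random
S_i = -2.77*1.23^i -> [-2.77, -3.41, -4.19, -5.15, -6.34]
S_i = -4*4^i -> [-4, -16, -64, -256, -1024]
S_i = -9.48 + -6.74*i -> [-9.48, -16.22, -22.96, -29.7, -36.44]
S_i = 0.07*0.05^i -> [0.07, 0.0, 0.0, 0.0, 0.0]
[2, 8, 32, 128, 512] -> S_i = 2*4^i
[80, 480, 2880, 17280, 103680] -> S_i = 80*6^i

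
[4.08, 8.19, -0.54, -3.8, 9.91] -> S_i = Random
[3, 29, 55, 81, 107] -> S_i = 3 + 26*i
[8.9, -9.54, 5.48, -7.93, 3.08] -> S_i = Random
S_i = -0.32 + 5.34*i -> [-0.32, 5.02, 10.36, 15.7, 21.04]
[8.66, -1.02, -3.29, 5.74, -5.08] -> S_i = Random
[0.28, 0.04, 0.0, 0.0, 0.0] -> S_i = 0.28*0.13^i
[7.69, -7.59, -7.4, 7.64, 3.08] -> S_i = Random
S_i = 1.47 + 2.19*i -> [1.47, 3.66, 5.85, 8.04, 10.23]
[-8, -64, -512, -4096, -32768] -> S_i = -8*8^i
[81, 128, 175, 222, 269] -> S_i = 81 + 47*i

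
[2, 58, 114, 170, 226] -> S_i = 2 + 56*i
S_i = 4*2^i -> [4, 8, 16, 32, 64]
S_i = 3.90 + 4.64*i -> [3.9, 8.54, 13.18, 17.82, 22.46]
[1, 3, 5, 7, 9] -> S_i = 1 + 2*i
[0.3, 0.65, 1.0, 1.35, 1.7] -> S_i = 0.30 + 0.35*i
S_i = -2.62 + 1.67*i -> [-2.62, -0.95, 0.72, 2.39, 4.06]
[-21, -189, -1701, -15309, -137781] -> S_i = -21*9^i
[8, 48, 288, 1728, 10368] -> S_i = 8*6^i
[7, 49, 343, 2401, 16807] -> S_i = 7*7^i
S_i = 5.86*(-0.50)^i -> [5.86, -2.93, 1.46, -0.73, 0.37]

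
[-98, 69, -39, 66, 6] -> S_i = Random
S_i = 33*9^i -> [33, 297, 2673, 24057, 216513]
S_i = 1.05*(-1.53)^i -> [1.05, -1.61, 2.46, -3.76, 5.75]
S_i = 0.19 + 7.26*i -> [0.19, 7.45, 14.71, 21.97, 29.23]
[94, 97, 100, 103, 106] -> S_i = 94 + 3*i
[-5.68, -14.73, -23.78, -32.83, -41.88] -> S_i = -5.68 + -9.05*i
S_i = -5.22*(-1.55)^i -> [-5.22, 8.09, -12.54, 19.44, -30.13]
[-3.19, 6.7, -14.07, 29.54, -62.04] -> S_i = -3.19*(-2.10)^i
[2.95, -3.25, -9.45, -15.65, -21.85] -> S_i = 2.95 + -6.20*i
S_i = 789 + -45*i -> [789, 744, 699, 654, 609]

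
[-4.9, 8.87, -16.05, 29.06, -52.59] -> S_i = -4.90*(-1.81)^i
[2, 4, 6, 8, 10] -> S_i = 2 + 2*i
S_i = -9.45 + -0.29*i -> [-9.45, -9.74, -10.03, -10.32, -10.61]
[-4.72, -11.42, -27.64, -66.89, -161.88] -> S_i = -4.72*2.42^i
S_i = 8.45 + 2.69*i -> [8.45, 11.14, 13.83, 16.52, 19.21]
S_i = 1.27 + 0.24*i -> [1.27, 1.51, 1.75, 1.99, 2.23]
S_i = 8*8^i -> [8, 64, 512, 4096, 32768]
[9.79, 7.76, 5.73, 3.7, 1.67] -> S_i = 9.79 + -2.03*i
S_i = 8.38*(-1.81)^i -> [8.38, -15.17, 27.45, -49.69, 89.94]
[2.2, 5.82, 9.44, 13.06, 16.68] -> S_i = 2.20 + 3.62*i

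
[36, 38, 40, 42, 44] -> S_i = 36 + 2*i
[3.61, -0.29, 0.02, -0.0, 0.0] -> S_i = 3.61*(-0.08)^i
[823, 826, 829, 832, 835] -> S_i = 823 + 3*i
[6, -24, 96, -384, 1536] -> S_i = 6*-4^i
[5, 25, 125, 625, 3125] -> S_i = 5*5^i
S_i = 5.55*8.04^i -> [5.55, 44.62, 358.76, 2884.44, 23190.88]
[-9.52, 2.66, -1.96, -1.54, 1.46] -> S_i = Random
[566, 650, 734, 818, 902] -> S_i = 566 + 84*i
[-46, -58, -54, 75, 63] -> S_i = Random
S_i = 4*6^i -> [4, 24, 144, 864, 5184]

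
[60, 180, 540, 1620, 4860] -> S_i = 60*3^i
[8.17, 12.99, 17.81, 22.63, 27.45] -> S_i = 8.17 + 4.82*i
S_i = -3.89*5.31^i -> [-3.89, -20.66, -109.68, -582.42, -3092.63]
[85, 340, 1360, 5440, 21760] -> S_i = 85*4^i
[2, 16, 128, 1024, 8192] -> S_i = 2*8^i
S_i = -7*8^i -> [-7, -56, -448, -3584, -28672]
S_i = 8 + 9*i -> [8, 17, 26, 35, 44]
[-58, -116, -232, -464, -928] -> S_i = -58*2^i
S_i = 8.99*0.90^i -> [8.99, 8.09, 7.28, 6.55, 5.9]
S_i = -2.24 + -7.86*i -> [-2.24, -10.1, -17.96, -25.82, -33.68]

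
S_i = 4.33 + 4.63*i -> [4.33, 8.96, 13.59, 18.22, 22.85]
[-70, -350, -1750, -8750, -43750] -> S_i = -70*5^i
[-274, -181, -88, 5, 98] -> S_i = -274 + 93*i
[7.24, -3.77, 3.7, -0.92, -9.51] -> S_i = Random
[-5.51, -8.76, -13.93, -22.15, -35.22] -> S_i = -5.51*1.59^i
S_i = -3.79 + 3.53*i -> [-3.79, -0.26, 3.27, 6.8, 10.33]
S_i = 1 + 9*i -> [1, 10, 19, 28, 37]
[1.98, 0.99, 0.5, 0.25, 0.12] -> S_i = 1.98*0.50^i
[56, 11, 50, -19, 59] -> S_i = Random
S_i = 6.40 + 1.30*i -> [6.4, 7.7, 9.0, 10.3, 11.6]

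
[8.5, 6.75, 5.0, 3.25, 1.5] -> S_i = 8.50 + -1.75*i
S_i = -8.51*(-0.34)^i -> [-8.51, 2.89, -0.98, 0.33, -0.11]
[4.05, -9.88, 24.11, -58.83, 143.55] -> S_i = 4.05*(-2.44)^i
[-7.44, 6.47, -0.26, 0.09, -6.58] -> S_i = Random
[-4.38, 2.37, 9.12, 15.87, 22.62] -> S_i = -4.38 + 6.75*i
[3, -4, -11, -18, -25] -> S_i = 3 + -7*i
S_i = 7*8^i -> [7, 56, 448, 3584, 28672]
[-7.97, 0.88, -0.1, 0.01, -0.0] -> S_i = -7.97*(-0.11)^i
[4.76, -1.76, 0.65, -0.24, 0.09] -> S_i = 4.76*(-0.37)^i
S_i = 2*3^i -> [2, 6, 18, 54, 162]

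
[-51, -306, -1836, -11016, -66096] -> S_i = -51*6^i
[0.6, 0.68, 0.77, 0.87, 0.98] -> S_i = 0.60*1.13^i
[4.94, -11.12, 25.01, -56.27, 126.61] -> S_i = 4.94*(-2.25)^i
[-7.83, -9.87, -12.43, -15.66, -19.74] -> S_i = -7.83*1.26^i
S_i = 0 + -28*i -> [0, -28, -56, -84, -112]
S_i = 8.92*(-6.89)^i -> [8.92, -61.46, 423.45, -2917.58, 20102.11]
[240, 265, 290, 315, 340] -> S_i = 240 + 25*i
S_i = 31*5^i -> [31, 155, 775, 3875, 19375]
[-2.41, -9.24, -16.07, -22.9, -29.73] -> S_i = -2.41 + -6.83*i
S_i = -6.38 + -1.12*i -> [-6.38, -7.5, -8.62, -9.74, -10.86]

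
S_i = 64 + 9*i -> [64, 73, 82, 91, 100]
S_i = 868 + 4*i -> [868, 872, 876, 880, 884]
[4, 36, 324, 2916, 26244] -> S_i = 4*9^i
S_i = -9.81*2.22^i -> [-9.81, -21.78, -48.35, -107.33, -238.28]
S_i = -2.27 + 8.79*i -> [-2.27, 6.52, 15.31, 24.1, 32.89]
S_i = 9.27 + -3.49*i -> [9.27, 5.78, 2.29, -1.2, -4.69]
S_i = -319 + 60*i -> [-319, -259, -199, -139, -79]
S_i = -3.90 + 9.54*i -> [-3.9, 5.64, 15.18, 24.72, 34.26]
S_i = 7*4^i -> [7, 28, 112, 448, 1792]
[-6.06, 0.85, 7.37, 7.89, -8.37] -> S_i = Random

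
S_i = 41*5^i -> [41, 205, 1025, 5125, 25625]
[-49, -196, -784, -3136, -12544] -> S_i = -49*4^i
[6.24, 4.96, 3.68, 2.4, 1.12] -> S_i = 6.24 + -1.28*i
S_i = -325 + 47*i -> [-325, -278, -231, -184, -137]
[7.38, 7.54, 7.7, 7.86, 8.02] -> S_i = 7.38 + 0.16*i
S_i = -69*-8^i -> [-69, 552, -4416, 35328, -282624]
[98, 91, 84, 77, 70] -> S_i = 98 + -7*i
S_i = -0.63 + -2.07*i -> [-0.63, -2.7, -4.77, -6.84, -8.91]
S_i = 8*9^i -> [8, 72, 648, 5832, 52488]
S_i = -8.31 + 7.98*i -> [-8.31, -0.33, 7.65, 15.63, 23.61]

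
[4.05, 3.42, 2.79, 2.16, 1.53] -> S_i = 4.05 + -0.63*i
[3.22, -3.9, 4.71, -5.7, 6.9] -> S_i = 3.22*(-1.21)^i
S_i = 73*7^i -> [73, 511, 3577, 25039, 175273]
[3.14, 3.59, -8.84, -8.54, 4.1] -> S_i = Random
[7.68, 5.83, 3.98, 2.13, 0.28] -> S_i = 7.68 + -1.85*i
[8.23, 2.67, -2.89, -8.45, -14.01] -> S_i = 8.23 + -5.56*i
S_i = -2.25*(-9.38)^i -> [-2.25, 21.1, -197.96, 1856.91, -17417.82]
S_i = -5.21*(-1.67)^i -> [-5.21, 8.7, -14.53, 24.27, -40.52]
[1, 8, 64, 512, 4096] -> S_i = 1*8^i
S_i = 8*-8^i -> [8, -64, 512, -4096, 32768]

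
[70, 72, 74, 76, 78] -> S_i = 70 + 2*i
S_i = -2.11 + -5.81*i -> [-2.11, -7.92, -13.73, -19.54, -25.35]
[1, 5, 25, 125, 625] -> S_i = 1*5^i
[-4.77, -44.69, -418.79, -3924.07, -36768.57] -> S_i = -4.77*9.37^i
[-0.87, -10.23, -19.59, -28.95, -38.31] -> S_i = -0.87 + -9.36*i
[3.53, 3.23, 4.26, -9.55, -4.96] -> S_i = Random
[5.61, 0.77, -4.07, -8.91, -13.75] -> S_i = 5.61 + -4.84*i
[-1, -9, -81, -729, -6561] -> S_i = -1*9^i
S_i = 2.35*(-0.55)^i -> [2.35, -1.29, 0.71, -0.39, 0.22]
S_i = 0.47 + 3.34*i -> [0.47, 3.81, 7.15, 10.49, 13.83]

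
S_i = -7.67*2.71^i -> [-7.67, -20.79, -56.33, -152.65, -413.69]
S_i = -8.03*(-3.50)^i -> [-8.03, 28.1, -98.37, 344.29, -1205.0]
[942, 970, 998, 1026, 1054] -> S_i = 942 + 28*i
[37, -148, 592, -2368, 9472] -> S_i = 37*-4^i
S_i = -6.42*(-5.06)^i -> [-6.42, 32.49, -164.38, 831.74, -4208.59]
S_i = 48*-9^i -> [48, -432, 3888, -34992, 314928]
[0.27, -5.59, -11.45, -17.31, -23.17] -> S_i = 0.27 + -5.86*i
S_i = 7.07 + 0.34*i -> [7.07, 7.41, 7.75, 8.09, 8.43]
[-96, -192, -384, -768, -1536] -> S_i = -96*2^i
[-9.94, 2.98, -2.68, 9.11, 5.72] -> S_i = Random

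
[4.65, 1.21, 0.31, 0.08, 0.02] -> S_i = 4.65*0.26^i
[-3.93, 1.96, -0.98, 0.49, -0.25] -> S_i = -3.93*(-0.50)^i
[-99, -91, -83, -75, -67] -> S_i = -99 + 8*i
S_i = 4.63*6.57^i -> [4.63, 30.42, 199.85, 1313.04, 8626.66]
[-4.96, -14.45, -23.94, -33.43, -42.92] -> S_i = -4.96 + -9.49*i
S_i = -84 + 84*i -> [-84, 0, 84, 168, 252]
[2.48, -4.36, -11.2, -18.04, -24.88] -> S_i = 2.48 + -6.84*i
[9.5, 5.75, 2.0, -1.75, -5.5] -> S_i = 9.50 + -3.75*i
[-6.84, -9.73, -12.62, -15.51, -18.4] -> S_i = -6.84 + -2.89*i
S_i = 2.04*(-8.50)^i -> [2.04, -17.34, 147.39, -1252.82, 10648.93]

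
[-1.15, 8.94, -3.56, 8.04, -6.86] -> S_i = Random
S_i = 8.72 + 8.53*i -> [8.72, 17.25, 25.78, 34.31, 42.84]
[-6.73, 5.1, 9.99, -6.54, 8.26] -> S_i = Random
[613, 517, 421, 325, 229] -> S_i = 613 + -96*i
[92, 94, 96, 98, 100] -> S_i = 92 + 2*i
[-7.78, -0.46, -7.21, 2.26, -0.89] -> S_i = Random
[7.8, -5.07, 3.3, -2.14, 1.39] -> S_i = 7.80*(-0.65)^i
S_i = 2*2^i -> [2, 4, 8, 16, 32]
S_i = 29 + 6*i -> [29, 35, 41, 47, 53]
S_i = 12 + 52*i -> [12, 64, 116, 168, 220]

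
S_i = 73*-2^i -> [73, -146, 292, -584, 1168]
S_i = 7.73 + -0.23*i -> [7.73, 7.5, 7.27, 7.04, 6.81]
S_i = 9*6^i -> [9, 54, 324, 1944, 11664]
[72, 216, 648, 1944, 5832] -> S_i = 72*3^i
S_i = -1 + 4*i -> [-1, 3, 7, 11, 15]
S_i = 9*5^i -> [9, 45, 225, 1125, 5625]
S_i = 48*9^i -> [48, 432, 3888, 34992, 314928]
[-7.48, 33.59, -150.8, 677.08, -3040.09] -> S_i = -7.48*(-4.49)^i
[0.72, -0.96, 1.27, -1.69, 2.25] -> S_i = 0.72*(-1.33)^i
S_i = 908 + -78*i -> [908, 830, 752, 674, 596]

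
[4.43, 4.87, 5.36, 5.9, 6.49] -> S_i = 4.43*1.10^i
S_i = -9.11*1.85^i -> [-9.11, -16.85, -31.18, -57.68, -106.71]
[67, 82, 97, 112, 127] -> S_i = 67 + 15*i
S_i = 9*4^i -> [9, 36, 144, 576, 2304]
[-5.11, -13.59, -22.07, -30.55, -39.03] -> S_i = -5.11 + -8.48*i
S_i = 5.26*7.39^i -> [5.26, 38.87, 287.26, 2122.85, 15687.85]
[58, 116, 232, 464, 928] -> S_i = 58*2^i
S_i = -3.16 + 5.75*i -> [-3.16, 2.59, 8.34, 14.09, 19.84]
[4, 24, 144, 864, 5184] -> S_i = 4*6^i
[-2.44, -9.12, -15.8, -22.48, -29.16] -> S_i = -2.44 + -6.68*i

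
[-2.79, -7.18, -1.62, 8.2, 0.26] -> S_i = Random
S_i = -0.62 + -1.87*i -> [-0.62, -2.49, -4.36, -6.23, -8.1]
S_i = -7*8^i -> [-7, -56, -448, -3584, -28672]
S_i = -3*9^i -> [-3, -27, -243, -2187, -19683]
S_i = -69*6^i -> [-69, -414, -2484, -14904, -89424]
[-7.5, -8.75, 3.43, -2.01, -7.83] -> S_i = Random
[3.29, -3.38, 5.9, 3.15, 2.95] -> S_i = Random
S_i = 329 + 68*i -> [329, 397, 465, 533, 601]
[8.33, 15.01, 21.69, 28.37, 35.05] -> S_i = 8.33 + 6.68*i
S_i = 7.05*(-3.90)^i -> [7.05, -27.49, 107.23, -418.2, 1630.98]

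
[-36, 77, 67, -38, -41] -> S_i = Random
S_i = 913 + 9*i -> [913, 922, 931, 940, 949]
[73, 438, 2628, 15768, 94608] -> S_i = 73*6^i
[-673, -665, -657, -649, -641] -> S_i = -673 + 8*i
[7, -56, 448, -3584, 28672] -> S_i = 7*-8^i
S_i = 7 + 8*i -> [7, 15, 23, 31, 39]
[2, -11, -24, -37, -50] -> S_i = 2 + -13*i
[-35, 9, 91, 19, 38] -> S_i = Random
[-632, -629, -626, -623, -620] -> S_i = -632 + 3*i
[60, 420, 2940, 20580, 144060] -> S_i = 60*7^i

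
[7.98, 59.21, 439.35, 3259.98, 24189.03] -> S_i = 7.98*7.42^i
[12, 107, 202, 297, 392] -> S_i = 12 + 95*i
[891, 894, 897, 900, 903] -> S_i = 891 + 3*i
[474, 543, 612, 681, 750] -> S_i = 474 + 69*i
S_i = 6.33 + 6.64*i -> [6.33, 12.97, 19.61, 26.25, 32.89]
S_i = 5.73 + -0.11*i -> [5.73, 5.62, 5.51, 5.4, 5.29]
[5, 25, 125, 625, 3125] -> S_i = 5*5^i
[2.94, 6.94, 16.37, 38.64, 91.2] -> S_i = 2.94*2.36^i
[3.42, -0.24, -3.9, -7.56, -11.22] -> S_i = 3.42 + -3.66*i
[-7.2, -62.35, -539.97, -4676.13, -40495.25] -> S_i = -7.20*8.66^i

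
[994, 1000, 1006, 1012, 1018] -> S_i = 994 + 6*i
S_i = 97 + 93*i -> [97, 190, 283, 376, 469]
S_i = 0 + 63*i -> [0, 63, 126, 189, 252]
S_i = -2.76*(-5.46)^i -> [-2.76, 15.07, -82.28, 449.25, -2452.9]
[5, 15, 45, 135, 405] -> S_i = 5*3^i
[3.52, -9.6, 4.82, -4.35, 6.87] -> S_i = Random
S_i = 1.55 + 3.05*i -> [1.55, 4.6, 7.65, 10.7, 13.75]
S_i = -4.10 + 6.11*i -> [-4.1, 2.01, 8.12, 14.23, 20.34]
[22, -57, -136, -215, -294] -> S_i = 22 + -79*i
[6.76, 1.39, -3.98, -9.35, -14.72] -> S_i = 6.76 + -5.37*i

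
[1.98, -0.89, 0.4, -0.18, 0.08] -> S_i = 1.98*(-0.45)^i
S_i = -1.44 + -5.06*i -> [-1.44, -6.5, -11.56, -16.62, -21.68]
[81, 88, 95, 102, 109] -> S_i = 81 + 7*i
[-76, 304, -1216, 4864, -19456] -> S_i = -76*-4^i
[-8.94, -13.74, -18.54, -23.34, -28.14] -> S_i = -8.94 + -4.80*i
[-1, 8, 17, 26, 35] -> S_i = -1 + 9*i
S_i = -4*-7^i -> [-4, 28, -196, 1372, -9604]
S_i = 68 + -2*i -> [68, 66, 64, 62, 60]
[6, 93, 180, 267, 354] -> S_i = 6 + 87*i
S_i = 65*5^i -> [65, 325, 1625, 8125, 40625]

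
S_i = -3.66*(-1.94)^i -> [-3.66, 7.1, -13.77, 26.72, -51.84]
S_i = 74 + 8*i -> [74, 82, 90, 98, 106]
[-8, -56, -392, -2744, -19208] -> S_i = -8*7^i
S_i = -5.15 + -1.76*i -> [-5.15, -6.91, -8.67, -10.43, -12.19]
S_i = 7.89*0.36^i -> [7.89, 2.84, 1.02, 0.37, 0.13]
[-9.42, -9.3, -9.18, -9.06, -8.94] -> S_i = -9.42 + 0.12*i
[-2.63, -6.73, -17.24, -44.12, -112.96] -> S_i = -2.63*2.56^i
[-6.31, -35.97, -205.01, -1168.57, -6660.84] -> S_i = -6.31*5.70^i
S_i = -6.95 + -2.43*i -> [-6.95, -9.38, -11.81, -14.24, -16.67]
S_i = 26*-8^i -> [26, -208, 1664, -13312, 106496]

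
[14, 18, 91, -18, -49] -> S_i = Random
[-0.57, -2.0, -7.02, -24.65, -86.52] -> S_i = -0.57*3.51^i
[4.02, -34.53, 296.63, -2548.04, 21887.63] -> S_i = 4.02*(-8.59)^i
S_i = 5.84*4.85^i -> [5.84, 28.32, 137.37, 666.25, 3231.32]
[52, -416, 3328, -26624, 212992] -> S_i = 52*-8^i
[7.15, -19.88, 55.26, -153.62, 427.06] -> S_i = 7.15*(-2.78)^i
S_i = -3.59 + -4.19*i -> [-3.59, -7.78, -11.97, -16.16, -20.35]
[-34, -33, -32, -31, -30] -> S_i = -34 + 1*i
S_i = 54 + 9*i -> [54, 63, 72, 81, 90]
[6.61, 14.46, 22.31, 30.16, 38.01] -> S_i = 6.61 + 7.85*i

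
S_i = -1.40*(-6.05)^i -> [-1.4, 8.47, -51.24, 310.02, -1875.64]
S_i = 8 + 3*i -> [8, 11, 14, 17, 20]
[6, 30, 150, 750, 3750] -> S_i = 6*5^i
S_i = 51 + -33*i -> [51, 18, -15, -48, -81]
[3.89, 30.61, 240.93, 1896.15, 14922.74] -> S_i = 3.89*7.87^i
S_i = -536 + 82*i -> [-536, -454, -372, -290, -208]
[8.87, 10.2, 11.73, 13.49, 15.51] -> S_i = 8.87*1.15^i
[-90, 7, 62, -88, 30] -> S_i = Random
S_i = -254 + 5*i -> [-254, -249, -244, -239, -234]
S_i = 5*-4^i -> [5, -20, 80, -320, 1280]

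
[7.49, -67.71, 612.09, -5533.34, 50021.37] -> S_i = 7.49*(-9.04)^i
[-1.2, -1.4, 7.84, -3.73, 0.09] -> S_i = Random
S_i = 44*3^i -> [44, 132, 396, 1188, 3564]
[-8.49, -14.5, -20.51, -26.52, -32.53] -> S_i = -8.49 + -6.01*i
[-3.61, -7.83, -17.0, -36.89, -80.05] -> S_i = -3.61*2.17^i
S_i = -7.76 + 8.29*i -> [-7.76, 0.53, 8.82, 17.11, 25.4]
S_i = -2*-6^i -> [-2, 12, -72, 432, -2592]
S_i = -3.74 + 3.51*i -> [-3.74, -0.23, 3.28, 6.79, 10.3]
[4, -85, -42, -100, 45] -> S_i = Random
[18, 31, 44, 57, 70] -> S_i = 18 + 13*i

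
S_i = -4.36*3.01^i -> [-4.36, -13.12, -39.5, -118.9, -357.89]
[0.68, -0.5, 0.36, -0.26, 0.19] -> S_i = 0.68*(-0.73)^i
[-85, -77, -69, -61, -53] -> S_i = -85 + 8*i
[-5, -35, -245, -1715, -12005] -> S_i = -5*7^i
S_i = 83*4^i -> [83, 332, 1328, 5312, 21248]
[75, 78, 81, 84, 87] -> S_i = 75 + 3*i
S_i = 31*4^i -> [31, 124, 496, 1984, 7936]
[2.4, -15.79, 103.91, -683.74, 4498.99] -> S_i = 2.40*(-6.58)^i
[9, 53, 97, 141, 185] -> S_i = 9 + 44*i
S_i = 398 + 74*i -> [398, 472, 546, 620, 694]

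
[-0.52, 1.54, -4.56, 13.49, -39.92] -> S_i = -0.52*(-2.96)^i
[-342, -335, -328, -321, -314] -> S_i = -342 + 7*i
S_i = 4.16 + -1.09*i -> [4.16, 3.07, 1.98, 0.89, -0.2]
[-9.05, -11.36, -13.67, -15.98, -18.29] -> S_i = -9.05 + -2.31*i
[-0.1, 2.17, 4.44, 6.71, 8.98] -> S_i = -0.10 + 2.27*i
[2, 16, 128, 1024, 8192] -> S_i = 2*8^i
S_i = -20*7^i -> [-20, -140, -980, -6860, -48020]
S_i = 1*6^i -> [1, 6, 36, 216, 1296]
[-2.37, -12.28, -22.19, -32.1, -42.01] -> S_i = -2.37 + -9.91*i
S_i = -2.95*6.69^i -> [-2.95, -19.74, -132.03, -883.28, -5909.17]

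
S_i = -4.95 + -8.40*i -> [-4.95, -13.35, -21.75, -30.15, -38.55]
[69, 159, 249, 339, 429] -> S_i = 69 + 90*i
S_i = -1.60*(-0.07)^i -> [-1.6, 0.11, -0.01, 0.0, -0.0]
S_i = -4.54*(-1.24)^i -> [-4.54, 5.63, -6.98, 8.66, -10.73]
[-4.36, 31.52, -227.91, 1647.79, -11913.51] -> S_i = -4.36*(-7.23)^i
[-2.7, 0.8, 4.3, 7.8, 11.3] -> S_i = -2.70 + 3.50*i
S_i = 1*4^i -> [1, 4, 16, 64, 256]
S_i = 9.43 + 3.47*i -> [9.43, 12.9, 16.37, 19.84, 23.31]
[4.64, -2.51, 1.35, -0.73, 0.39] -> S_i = 4.64*(-0.54)^i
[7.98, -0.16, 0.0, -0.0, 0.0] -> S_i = 7.98*(-0.02)^i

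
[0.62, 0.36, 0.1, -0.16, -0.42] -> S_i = 0.62 + -0.26*i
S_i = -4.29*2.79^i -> [-4.29, -11.97, -33.39, -93.17, -259.94]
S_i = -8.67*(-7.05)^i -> [-8.67, 61.12, -430.92, 3037.99, -21417.83]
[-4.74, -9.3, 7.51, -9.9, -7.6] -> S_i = Random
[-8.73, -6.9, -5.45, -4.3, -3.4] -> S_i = -8.73*0.79^i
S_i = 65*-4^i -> [65, -260, 1040, -4160, 16640]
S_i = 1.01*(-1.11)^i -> [1.01, -1.12, 1.24, -1.38, 1.53]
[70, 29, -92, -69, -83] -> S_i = Random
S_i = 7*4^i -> [7, 28, 112, 448, 1792]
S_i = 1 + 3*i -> [1, 4, 7, 10, 13]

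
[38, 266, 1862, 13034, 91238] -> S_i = 38*7^i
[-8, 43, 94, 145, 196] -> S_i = -8 + 51*i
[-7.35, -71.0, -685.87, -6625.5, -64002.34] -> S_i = -7.35*9.66^i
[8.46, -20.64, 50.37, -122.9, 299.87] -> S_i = 8.46*(-2.44)^i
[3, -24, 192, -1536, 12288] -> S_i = 3*-8^i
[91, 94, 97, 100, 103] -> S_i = 91 + 3*i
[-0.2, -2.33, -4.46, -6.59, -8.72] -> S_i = -0.20 + -2.13*i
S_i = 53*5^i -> [53, 265, 1325, 6625, 33125]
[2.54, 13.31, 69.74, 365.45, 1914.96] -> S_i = 2.54*5.24^i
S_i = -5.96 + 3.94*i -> [-5.96, -2.02, 1.92, 5.86, 9.8]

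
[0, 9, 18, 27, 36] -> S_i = 0 + 9*i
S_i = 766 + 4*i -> [766, 770, 774, 778, 782]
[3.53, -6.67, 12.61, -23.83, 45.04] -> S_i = 3.53*(-1.89)^i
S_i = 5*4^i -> [5, 20, 80, 320, 1280]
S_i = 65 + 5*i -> [65, 70, 75, 80, 85]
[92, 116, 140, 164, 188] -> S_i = 92 + 24*i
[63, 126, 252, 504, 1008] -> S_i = 63*2^i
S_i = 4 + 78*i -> [4, 82, 160, 238, 316]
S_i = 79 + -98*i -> [79, -19, -117, -215, -313]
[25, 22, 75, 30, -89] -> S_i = Random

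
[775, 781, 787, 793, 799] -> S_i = 775 + 6*i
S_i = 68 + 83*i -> [68, 151, 234, 317, 400]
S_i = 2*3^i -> [2, 6, 18, 54, 162]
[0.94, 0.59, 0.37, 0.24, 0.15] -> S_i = 0.94*0.63^i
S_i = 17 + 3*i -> [17, 20, 23, 26, 29]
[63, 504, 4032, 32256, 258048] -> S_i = 63*8^i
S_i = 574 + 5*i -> [574, 579, 584, 589, 594]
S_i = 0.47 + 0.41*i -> [0.47, 0.88, 1.29, 1.7, 2.11]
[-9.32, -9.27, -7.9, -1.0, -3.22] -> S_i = Random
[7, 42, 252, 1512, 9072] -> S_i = 7*6^i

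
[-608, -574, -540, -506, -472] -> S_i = -608 + 34*i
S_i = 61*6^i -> [61, 366, 2196, 13176, 79056]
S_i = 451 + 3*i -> [451, 454, 457, 460, 463]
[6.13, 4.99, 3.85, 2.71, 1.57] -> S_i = 6.13 + -1.14*i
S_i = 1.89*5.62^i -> [1.89, 10.62, 59.69, 335.48, 1885.42]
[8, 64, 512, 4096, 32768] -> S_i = 8*8^i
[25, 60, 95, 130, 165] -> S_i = 25 + 35*i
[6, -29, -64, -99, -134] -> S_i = 6 + -35*i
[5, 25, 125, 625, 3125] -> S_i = 5*5^i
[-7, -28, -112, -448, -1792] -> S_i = -7*4^i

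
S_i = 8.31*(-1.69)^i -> [8.31, -14.04, 23.73, -40.11, 67.79]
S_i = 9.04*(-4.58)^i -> [9.04, -41.4, 189.63, -868.49, 3977.68]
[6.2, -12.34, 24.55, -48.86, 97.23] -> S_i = 6.20*(-1.99)^i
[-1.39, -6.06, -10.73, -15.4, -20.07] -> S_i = -1.39 + -4.67*i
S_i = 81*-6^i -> [81, -486, 2916, -17496, 104976]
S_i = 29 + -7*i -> [29, 22, 15, 8, 1]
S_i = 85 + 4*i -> [85, 89, 93, 97, 101]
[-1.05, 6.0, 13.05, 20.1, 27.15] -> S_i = -1.05 + 7.05*i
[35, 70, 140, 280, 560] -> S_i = 35*2^i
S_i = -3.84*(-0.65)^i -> [-3.84, 2.5, -1.62, 1.05, -0.69]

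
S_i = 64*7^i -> [64, 448, 3136, 21952, 153664]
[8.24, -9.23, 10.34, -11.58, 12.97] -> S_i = 8.24*(-1.12)^i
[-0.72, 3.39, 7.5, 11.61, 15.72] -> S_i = -0.72 + 4.11*i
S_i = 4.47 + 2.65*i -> [4.47, 7.12, 9.77, 12.42, 15.07]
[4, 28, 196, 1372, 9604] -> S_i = 4*7^i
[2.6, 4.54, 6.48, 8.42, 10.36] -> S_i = 2.60 + 1.94*i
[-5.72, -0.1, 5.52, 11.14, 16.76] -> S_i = -5.72 + 5.62*i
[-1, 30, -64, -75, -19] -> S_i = Random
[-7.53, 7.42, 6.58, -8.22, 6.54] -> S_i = Random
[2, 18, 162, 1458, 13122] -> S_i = 2*9^i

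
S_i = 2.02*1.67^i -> [2.02, 3.37, 5.63, 9.41, 15.71]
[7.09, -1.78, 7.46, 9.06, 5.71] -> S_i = Random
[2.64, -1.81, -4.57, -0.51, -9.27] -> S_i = Random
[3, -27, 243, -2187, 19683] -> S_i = 3*-9^i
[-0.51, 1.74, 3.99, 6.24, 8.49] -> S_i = -0.51 + 2.25*i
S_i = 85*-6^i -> [85, -510, 3060, -18360, 110160]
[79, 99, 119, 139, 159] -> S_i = 79 + 20*i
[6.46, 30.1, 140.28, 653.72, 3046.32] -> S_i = 6.46*4.66^i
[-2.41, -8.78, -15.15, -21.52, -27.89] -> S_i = -2.41 + -6.37*i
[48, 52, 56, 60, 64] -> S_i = 48 + 4*i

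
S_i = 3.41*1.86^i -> [3.41, 6.34, 11.8, 21.94, 40.81]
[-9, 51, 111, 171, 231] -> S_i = -9 + 60*i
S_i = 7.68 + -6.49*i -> [7.68, 1.19, -5.3, -11.79, -18.28]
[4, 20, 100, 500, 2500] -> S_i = 4*5^i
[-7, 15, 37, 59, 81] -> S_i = -7 + 22*i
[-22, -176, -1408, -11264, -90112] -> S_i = -22*8^i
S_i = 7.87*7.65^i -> [7.87, 60.21, 460.57, 3523.38, 26953.83]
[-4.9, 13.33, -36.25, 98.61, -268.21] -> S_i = -4.90*(-2.72)^i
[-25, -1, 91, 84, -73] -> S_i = Random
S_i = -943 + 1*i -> [-943, -942, -941, -940, -939]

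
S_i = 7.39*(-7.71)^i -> [7.39, -56.98, 439.29, -3386.94, 26113.31]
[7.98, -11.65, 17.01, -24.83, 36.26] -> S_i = 7.98*(-1.46)^i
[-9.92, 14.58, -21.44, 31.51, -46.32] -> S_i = -9.92*(-1.47)^i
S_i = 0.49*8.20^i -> [0.49, 4.02, 32.95, 270.17, 2215.4]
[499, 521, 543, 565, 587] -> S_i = 499 + 22*i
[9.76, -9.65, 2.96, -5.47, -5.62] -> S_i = Random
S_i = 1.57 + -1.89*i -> [1.57, -0.32, -2.21, -4.1, -5.99]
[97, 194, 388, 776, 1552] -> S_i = 97*2^i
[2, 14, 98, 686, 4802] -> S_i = 2*7^i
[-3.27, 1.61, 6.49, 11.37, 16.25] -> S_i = -3.27 + 4.88*i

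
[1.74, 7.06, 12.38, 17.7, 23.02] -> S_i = 1.74 + 5.32*i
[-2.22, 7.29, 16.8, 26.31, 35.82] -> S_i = -2.22 + 9.51*i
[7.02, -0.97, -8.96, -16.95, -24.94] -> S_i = 7.02 + -7.99*i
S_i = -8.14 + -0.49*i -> [-8.14, -8.63, -9.12, -9.61, -10.1]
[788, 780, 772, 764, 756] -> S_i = 788 + -8*i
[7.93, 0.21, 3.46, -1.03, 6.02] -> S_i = Random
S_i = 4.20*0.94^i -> [4.2, 3.95, 3.71, 3.49, 3.28]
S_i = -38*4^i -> [-38, -152, -608, -2432, -9728]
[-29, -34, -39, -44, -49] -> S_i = -29 + -5*i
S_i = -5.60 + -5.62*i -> [-5.6, -11.22, -16.84, -22.46, -28.08]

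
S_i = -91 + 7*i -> [-91, -84, -77, -70, -63]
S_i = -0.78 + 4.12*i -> [-0.78, 3.34, 7.46, 11.58, 15.7]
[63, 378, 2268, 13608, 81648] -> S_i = 63*6^i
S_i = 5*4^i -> [5, 20, 80, 320, 1280]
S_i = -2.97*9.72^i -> [-2.97, -28.87, -280.6, -2727.44, -26510.72]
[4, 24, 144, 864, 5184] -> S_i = 4*6^i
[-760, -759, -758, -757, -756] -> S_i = -760 + 1*i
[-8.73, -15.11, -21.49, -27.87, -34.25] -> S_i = -8.73 + -6.38*i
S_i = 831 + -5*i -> [831, 826, 821, 816, 811]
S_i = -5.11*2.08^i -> [-5.11, -10.63, -22.11, -45.98, -95.65]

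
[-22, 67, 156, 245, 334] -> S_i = -22 + 89*i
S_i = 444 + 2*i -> [444, 446, 448, 450, 452]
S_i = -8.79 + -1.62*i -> [-8.79, -10.41, -12.03, -13.65, -15.27]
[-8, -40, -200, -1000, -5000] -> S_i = -8*5^i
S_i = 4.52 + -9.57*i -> [4.52, -5.05, -14.62, -24.19, -33.76]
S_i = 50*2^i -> [50, 100, 200, 400, 800]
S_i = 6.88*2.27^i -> [6.88, 15.62, 35.45, 80.48, 182.68]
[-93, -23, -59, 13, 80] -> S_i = Random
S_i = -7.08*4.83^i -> [-7.08, -34.2, -165.17, -797.76, -3853.2]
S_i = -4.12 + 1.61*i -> [-4.12, -2.51, -0.9, 0.71, 2.32]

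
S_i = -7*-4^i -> [-7, 28, -112, 448, -1792]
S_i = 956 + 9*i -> [956, 965, 974, 983, 992]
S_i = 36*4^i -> [36, 144, 576, 2304, 9216]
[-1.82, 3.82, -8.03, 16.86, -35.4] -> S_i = -1.82*(-2.10)^i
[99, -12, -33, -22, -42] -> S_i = Random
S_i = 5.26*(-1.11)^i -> [5.26, -5.84, 6.48, -7.19, 7.99]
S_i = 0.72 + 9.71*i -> [0.72, 10.43, 20.14, 29.85, 39.56]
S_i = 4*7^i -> [4, 28, 196, 1372, 9604]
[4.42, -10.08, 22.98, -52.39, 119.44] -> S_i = 4.42*(-2.28)^i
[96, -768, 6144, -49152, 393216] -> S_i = 96*-8^i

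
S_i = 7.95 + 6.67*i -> [7.95, 14.62, 21.29, 27.96, 34.63]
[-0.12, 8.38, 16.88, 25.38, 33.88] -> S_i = -0.12 + 8.50*i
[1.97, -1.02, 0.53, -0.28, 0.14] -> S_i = 1.97*(-0.52)^i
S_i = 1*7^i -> [1, 7, 49, 343, 2401]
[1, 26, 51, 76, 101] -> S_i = 1 + 25*i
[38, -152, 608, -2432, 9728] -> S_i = 38*-4^i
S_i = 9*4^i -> [9, 36, 144, 576, 2304]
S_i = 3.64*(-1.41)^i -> [3.64, -5.13, 7.24, -10.2, 14.39]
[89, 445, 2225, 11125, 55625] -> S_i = 89*5^i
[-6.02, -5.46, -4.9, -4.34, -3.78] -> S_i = -6.02 + 0.56*i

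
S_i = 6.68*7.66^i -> [6.68, 51.17, 391.95, 3002.36, 22998.08]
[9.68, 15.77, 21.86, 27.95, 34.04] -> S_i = 9.68 + 6.09*i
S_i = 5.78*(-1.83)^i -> [5.78, -10.58, 19.36, -35.42, 64.82]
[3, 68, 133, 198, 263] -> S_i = 3 + 65*i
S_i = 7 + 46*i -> [7, 53, 99, 145, 191]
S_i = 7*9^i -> [7, 63, 567, 5103, 45927]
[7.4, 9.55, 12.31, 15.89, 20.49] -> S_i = 7.40*1.29^i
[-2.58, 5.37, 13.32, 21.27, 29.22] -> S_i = -2.58 + 7.95*i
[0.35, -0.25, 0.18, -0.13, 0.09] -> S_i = 0.35*(-0.72)^i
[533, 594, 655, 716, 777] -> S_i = 533 + 61*i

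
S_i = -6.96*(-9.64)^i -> [-6.96, 67.09, -646.79, 6235.06, -60105.94]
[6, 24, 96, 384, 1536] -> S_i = 6*4^i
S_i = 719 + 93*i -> [719, 812, 905, 998, 1091]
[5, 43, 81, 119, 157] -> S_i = 5 + 38*i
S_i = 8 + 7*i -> [8, 15, 22, 29, 36]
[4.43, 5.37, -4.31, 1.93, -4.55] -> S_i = Random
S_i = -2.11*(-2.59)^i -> [-2.11, 5.46, -14.15, 36.66, -94.95]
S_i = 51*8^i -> [51, 408, 3264, 26112, 208896]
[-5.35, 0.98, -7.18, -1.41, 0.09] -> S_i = Random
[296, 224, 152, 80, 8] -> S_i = 296 + -72*i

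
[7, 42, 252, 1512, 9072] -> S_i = 7*6^i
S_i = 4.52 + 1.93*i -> [4.52, 6.45, 8.38, 10.31, 12.24]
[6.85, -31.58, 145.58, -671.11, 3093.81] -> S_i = 6.85*(-4.61)^i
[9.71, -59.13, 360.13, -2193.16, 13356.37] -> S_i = 9.71*(-6.09)^i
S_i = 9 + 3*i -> [9, 12, 15, 18, 21]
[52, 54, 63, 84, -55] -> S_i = Random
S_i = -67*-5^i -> [-67, 335, -1675, 8375, -41875]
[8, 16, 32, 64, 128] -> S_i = 8*2^i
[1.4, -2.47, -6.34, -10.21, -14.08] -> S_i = 1.40 + -3.87*i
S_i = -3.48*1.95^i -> [-3.48, -6.79, -13.23, -25.8, -50.32]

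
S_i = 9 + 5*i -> [9, 14, 19, 24, 29]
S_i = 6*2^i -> [6, 12, 24, 48, 96]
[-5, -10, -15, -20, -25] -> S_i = -5 + -5*i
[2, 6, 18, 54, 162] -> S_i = 2*3^i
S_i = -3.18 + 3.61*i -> [-3.18, 0.43, 4.04, 7.65, 11.26]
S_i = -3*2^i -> [-3, -6, -12, -24, -48]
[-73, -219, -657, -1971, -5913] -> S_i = -73*3^i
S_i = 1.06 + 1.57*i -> [1.06, 2.63, 4.2, 5.77, 7.34]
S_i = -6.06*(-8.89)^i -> [-6.06, 53.87, -478.93, 4257.73, -37851.2]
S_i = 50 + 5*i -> [50, 55, 60, 65, 70]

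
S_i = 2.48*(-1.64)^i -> [2.48, -4.07, 6.67, -10.94, 17.94]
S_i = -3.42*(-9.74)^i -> [-3.42, 33.31, -324.45, 3160.12, -30779.53]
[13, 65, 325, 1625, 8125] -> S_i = 13*5^i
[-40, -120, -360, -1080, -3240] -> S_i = -40*3^i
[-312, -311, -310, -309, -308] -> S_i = -312 + 1*i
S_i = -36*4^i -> [-36, -144, -576, -2304, -9216]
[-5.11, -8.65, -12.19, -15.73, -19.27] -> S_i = -5.11 + -3.54*i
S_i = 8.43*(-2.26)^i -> [8.43, -19.05, 43.06, -97.31, 219.92]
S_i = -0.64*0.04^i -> [-0.64, -0.03, -0.0, -0.0, -0.0]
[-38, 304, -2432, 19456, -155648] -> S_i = -38*-8^i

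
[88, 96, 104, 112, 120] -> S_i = 88 + 8*i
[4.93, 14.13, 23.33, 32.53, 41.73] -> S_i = 4.93 + 9.20*i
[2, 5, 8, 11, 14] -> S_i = 2 + 3*i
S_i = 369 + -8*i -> [369, 361, 353, 345, 337]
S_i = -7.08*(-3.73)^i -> [-7.08, 26.41, -98.5, 367.42, -1370.47]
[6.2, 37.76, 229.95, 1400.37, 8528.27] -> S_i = 6.20*6.09^i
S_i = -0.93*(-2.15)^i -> [-0.93, 2.0, -4.3, 9.24, -19.87]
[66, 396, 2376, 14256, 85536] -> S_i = 66*6^i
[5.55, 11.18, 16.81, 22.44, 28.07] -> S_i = 5.55 + 5.63*i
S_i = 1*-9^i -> [1, -9, 81, -729, 6561]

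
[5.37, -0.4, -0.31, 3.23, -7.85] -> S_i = Random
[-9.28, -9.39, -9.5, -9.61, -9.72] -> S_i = -9.28 + -0.11*i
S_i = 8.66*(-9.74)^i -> [8.66, -84.35, 821.55, -8001.93, 77938.8]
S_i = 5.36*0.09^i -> [5.36, 0.48, 0.04, 0.0, 0.0]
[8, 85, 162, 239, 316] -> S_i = 8 + 77*i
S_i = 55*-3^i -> [55, -165, 495, -1485, 4455]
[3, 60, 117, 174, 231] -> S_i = 3 + 57*i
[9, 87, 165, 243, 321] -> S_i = 9 + 78*i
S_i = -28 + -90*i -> [-28, -118, -208, -298, -388]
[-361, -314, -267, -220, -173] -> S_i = -361 + 47*i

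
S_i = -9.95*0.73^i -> [-9.95, -7.26, -5.3, -3.87, -2.83]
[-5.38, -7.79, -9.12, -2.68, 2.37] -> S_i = Random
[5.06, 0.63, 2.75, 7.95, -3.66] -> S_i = Random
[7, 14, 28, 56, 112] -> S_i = 7*2^i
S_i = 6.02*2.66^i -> [6.02, 16.01, 42.6, 113.3, 301.39]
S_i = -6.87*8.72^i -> [-6.87, -59.91, -522.38, -4555.19, -39721.23]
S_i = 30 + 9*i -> [30, 39, 48, 57, 66]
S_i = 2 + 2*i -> [2, 4, 6, 8, 10]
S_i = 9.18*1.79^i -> [9.18, 16.43, 29.41, 52.65, 94.24]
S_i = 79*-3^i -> [79, -237, 711, -2133, 6399]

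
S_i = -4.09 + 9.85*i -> [-4.09, 5.76, 15.61, 25.46, 35.31]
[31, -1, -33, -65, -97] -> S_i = 31 + -32*i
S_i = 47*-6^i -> [47, -282, 1692, -10152, 60912]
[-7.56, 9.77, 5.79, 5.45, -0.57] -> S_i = Random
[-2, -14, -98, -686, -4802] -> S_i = -2*7^i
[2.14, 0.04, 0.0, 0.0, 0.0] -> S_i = 2.14*0.02^i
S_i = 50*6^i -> [50, 300, 1800, 10800, 64800]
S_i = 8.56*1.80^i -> [8.56, 15.41, 27.73, 49.92, 89.86]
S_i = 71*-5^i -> [71, -355, 1775, -8875, 44375]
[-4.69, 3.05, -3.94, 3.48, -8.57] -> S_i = Random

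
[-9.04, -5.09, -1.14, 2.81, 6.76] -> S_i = -9.04 + 3.95*i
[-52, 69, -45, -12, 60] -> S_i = Random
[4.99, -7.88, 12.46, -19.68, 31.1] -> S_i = 4.99*(-1.58)^i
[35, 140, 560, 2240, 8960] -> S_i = 35*4^i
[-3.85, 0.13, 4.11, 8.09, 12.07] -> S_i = -3.85 + 3.98*i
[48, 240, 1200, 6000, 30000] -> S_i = 48*5^i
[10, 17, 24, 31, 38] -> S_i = 10 + 7*i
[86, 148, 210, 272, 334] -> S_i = 86 + 62*i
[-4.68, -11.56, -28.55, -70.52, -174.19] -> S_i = -4.68*2.47^i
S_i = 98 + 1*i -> [98, 99, 100, 101, 102]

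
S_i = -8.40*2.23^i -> [-8.4, -18.73, -41.77, -93.15, -207.73]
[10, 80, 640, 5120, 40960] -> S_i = 10*8^i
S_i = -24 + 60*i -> [-24, 36, 96, 156, 216]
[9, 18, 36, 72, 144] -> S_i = 9*2^i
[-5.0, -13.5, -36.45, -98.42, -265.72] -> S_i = -5.00*2.70^i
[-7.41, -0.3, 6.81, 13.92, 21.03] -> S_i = -7.41 + 7.11*i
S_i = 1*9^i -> [1, 9, 81, 729, 6561]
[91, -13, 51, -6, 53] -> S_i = Random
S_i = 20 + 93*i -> [20, 113, 206, 299, 392]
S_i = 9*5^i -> [9, 45, 225, 1125, 5625]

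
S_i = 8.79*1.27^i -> [8.79, 11.16, 14.18, 18.01, 22.87]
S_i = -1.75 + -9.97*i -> [-1.75, -11.72, -21.69, -31.66, -41.63]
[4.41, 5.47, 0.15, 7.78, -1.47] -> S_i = Random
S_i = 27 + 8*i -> [27, 35, 43, 51, 59]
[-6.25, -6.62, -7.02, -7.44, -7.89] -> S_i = -6.25*1.06^i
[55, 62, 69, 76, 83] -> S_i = 55 + 7*i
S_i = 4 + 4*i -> [4, 8, 12, 16, 20]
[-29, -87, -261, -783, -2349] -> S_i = -29*3^i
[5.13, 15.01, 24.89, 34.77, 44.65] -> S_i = 5.13 + 9.88*i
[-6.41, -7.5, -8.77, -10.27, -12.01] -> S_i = -6.41*1.17^i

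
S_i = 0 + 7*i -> [0, 7, 14, 21, 28]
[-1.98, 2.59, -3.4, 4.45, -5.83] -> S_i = -1.98*(-1.31)^i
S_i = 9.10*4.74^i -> [9.1, 43.13, 204.46, 969.12, 4593.62]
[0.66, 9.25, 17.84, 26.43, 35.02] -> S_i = 0.66 + 8.59*i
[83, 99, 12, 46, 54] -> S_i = Random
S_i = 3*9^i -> [3, 27, 243, 2187, 19683]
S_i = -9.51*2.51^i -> [-9.51, -23.87, -59.91, -150.38, -377.46]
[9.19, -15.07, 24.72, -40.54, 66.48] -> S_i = 9.19*(-1.64)^i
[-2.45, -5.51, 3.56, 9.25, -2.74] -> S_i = Random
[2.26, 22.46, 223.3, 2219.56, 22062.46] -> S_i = 2.26*9.94^i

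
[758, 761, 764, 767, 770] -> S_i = 758 + 3*i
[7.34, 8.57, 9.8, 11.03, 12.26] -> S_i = 7.34 + 1.23*i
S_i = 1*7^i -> [1, 7, 49, 343, 2401]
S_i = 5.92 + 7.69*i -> [5.92, 13.61, 21.3, 28.99, 36.68]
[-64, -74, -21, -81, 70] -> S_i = Random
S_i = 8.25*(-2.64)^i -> [8.25, -21.78, 57.5, -151.8, 400.75]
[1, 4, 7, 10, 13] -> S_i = 1 + 3*i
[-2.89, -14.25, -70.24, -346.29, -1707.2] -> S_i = -2.89*4.93^i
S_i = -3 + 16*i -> [-3, 13, 29, 45, 61]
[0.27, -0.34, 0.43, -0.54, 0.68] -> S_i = 0.27*(-1.26)^i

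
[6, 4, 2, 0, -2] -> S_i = 6 + -2*i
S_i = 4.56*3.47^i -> [4.56, 15.82, 54.91, 190.53, 661.12]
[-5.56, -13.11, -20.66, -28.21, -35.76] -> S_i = -5.56 + -7.55*i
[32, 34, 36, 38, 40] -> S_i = 32 + 2*i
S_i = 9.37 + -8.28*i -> [9.37, 1.09, -7.19, -15.47, -23.75]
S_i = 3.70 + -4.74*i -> [3.7, -1.04, -5.78, -10.52, -15.26]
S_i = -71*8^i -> [-71, -568, -4544, -36352, -290816]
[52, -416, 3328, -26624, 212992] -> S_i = 52*-8^i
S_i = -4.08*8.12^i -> [-4.08, -33.13, -269.01, -2184.38, -17737.17]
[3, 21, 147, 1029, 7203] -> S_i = 3*7^i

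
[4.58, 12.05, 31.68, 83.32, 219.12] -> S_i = 4.58*2.63^i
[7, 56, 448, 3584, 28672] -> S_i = 7*8^i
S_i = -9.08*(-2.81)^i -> [-9.08, 25.51, -71.7, 201.47, -566.12]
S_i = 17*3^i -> [17, 51, 153, 459, 1377]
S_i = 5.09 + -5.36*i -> [5.09, -0.27, -5.63, -10.99, -16.35]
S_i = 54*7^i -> [54, 378, 2646, 18522, 129654]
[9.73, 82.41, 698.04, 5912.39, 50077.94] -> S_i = 9.73*8.47^i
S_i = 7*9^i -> [7, 63, 567, 5103, 45927]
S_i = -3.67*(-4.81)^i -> [-3.67, 17.65, -84.91, 408.41, -1964.47]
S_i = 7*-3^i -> [7, -21, 63, -189, 567]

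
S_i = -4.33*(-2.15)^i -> [-4.33, 9.31, -20.02, 43.03, -92.52]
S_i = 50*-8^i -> [50, -400, 3200, -25600, 204800]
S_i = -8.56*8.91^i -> [-8.56, -76.27, -679.56, -6054.9, -53949.15]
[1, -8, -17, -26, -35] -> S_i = 1 + -9*i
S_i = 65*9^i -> [65, 585, 5265, 47385, 426465]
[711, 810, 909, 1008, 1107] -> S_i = 711 + 99*i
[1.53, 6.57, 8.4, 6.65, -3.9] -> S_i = Random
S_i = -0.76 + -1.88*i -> [-0.76, -2.64, -4.52, -6.4, -8.28]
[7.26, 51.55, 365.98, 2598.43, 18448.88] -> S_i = 7.26*7.10^i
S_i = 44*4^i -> [44, 176, 704, 2816, 11264]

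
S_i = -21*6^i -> [-21, -126, -756, -4536, -27216]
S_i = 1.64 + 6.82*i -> [1.64, 8.46, 15.28, 22.1, 28.92]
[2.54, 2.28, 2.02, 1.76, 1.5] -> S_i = 2.54 + -0.26*i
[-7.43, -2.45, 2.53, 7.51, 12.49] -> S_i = -7.43 + 4.98*i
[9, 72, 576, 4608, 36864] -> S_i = 9*8^i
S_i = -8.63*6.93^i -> [-8.63, -59.81, -414.45, -2872.17, -19904.15]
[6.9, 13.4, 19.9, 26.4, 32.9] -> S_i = 6.90 + 6.50*i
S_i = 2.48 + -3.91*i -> [2.48, -1.43, -5.34, -9.25, -13.16]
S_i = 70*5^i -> [70, 350, 1750, 8750, 43750]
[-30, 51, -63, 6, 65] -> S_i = Random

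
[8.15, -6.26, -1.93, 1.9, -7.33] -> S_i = Random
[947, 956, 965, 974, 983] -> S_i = 947 + 9*i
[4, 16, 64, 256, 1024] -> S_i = 4*4^i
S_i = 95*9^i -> [95, 855, 7695, 69255, 623295]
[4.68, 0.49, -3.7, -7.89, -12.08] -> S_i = 4.68 + -4.19*i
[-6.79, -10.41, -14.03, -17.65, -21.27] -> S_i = -6.79 + -3.62*i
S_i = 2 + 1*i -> [2, 3, 4, 5, 6]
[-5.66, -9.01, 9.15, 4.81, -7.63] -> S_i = Random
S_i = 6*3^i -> [6, 18, 54, 162, 486]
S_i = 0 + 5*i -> [0, 5, 10, 15, 20]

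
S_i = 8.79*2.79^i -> [8.79, 24.52, 68.42, 190.9, 532.61]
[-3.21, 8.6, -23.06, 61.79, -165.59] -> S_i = -3.21*(-2.68)^i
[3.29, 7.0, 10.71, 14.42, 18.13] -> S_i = 3.29 + 3.71*i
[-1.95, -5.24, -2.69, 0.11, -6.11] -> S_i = Random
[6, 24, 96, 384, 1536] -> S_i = 6*4^i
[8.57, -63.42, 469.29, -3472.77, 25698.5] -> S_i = 8.57*(-7.40)^i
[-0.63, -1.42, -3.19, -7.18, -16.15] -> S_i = -0.63*2.25^i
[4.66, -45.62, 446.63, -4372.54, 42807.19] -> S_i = 4.66*(-9.79)^i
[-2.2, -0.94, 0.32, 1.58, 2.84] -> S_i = -2.20 + 1.26*i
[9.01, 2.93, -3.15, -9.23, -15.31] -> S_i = 9.01 + -6.08*i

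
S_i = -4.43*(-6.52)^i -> [-4.43, 28.88, -188.32, 1227.85, -8005.6]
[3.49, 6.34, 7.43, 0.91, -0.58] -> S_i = Random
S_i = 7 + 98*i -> [7, 105, 203, 301, 399]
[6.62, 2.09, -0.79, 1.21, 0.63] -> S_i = Random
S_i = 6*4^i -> [6, 24, 96, 384, 1536]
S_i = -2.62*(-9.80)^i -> [-2.62, 25.68, -251.62, 2465.92, -24166.05]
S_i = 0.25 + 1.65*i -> [0.25, 1.9, 3.55, 5.2, 6.85]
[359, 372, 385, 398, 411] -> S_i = 359 + 13*i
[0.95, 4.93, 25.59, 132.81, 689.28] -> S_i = 0.95*5.19^i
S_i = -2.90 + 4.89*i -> [-2.9, 1.99, 6.88, 11.77, 16.66]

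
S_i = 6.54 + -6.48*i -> [6.54, 0.06, -6.42, -12.9, -19.38]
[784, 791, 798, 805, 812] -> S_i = 784 + 7*i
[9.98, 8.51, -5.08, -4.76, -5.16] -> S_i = Random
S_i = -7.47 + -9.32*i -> [-7.47, -16.79, -26.11, -35.43, -44.75]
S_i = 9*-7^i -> [9, -63, 441, -3087, 21609]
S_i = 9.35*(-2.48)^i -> [9.35, -23.19, 57.51, -142.62, 353.69]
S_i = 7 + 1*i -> [7, 8, 9, 10, 11]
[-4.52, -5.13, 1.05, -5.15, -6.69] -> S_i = Random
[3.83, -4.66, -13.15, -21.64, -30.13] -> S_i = 3.83 + -8.49*i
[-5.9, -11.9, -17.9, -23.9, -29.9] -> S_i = -5.90 + -6.00*i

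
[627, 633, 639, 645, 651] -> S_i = 627 + 6*i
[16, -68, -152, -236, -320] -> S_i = 16 + -84*i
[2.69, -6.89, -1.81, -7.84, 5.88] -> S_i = Random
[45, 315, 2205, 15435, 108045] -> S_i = 45*7^i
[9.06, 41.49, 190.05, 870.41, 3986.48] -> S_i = 9.06*4.58^i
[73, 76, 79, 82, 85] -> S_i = 73 + 3*i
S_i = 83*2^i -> [83, 166, 332, 664, 1328]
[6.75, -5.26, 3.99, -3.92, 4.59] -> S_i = Random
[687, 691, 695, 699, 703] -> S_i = 687 + 4*i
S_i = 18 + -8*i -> [18, 10, 2, -6, -14]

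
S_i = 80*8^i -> [80, 640, 5120, 40960, 327680]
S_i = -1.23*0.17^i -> [-1.23, -0.21, -0.04, -0.01, -0.0]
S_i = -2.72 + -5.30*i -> [-2.72, -8.02, -13.32, -18.62, -23.92]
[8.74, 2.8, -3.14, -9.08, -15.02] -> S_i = 8.74 + -5.94*i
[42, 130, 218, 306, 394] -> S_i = 42 + 88*i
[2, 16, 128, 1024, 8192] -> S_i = 2*8^i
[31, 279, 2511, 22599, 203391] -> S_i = 31*9^i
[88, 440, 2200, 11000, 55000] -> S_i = 88*5^i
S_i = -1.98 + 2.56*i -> [-1.98, 0.58, 3.14, 5.7, 8.26]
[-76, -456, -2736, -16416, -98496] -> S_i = -76*6^i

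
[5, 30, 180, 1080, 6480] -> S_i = 5*6^i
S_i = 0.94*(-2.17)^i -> [0.94, -2.04, 4.43, -9.61, 20.84]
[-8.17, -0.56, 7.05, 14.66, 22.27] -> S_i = -8.17 + 7.61*i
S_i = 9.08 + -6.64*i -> [9.08, 2.44, -4.2, -10.84, -17.48]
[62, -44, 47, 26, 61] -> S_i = Random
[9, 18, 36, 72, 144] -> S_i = 9*2^i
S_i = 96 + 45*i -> [96, 141, 186, 231, 276]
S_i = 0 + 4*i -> [0, 4, 8, 12, 16]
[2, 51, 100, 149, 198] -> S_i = 2 + 49*i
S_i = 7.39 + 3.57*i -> [7.39, 10.96, 14.53, 18.1, 21.67]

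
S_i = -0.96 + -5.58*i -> [-0.96, -6.54, -12.12, -17.7, -23.28]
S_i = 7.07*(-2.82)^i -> [7.07, -19.94, 56.22, -158.55, 447.11]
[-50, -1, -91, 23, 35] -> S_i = Random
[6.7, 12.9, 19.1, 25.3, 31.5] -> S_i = 6.70 + 6.20*i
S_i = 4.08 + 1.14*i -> [4.08, 5.22, 6.36, 7.5, 8.64]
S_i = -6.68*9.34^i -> [-6.68, -62.39, -582.73, -5442.73, -50835.13]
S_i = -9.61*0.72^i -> [-9.61, -6.92, -4.98, -3.59, -2.58]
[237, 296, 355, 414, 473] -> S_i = 237 + 59*i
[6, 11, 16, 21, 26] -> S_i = 6 + 5*i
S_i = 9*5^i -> [9, 45, 225, 1125, 5625]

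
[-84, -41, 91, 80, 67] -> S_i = Random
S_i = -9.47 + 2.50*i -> [-9.47, -6.97, -4.47, -1.97, 0.53]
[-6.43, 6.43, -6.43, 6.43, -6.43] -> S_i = -6.43*(-1.00)^i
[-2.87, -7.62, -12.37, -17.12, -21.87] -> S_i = -2.87 + -4.75*i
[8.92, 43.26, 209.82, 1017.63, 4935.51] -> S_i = 8.92*4.85^i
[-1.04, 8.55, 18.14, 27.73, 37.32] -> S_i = -1.04 + 9.59*i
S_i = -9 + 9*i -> [-9, 0, 9, 18, 27]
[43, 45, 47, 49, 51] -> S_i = 43 + 2*i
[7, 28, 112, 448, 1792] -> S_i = 7*4^i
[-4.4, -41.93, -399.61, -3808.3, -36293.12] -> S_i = -4.40*9.53^i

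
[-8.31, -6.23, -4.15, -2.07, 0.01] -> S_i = -8.31 + 2.08*i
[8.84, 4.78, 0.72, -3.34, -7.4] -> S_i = 8.84 + -4.06*i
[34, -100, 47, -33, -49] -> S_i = Random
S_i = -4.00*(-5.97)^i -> [-4.0, 23.88, -142.56, 851.1, -5081.1]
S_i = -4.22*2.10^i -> [-4.22, -8.86, -18.61, -39.08, -82.07]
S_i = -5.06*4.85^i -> [-5.06, -24.54, -119.02, -577.27, -2799.74]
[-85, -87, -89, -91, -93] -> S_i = -85 + -2*i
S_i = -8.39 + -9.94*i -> [-8.39, -18.33, -28.27, -38.21, -48.15]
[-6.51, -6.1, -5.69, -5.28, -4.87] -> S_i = -6.51 + 0.41*i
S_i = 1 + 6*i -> [1, 7, 13, 19, 25]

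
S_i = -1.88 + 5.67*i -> [-1.88, 3.79, 9.46, 15.13, 20.8]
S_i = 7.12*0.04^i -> [7.12, 0.28, 0.01, 0.0, 0.0]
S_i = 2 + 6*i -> [2, 8, 14, 20, 26]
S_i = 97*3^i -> [97, 291, 873, 2619, 7857]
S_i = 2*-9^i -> [2, -18, 162, -1458, 13122]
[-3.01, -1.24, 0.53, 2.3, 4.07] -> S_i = -3.01 + 1.77*i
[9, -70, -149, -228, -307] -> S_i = 9 + -79*i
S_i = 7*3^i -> [7, 21, 63, 189, 567]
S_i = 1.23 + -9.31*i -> [1.23, -8.08, -17.39, -26.7, -36.01]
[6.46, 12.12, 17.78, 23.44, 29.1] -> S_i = 6.46 + 5.66*i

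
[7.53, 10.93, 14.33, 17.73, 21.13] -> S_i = 7.53 + 3.40*i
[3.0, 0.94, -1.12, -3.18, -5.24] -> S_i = 3.00 + -2.06*i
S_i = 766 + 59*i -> [766, 825, 884, 943, 1002]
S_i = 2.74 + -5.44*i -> [2.74, -2.7, -8.14, -13.58, -19.02]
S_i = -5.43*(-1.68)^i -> [-5.43, 9.12, -15.33, 25.75, -43.26]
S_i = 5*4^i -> [5, 20, 80, 320, 1280]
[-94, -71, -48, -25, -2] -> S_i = -94 + 23*i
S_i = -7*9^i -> [-7, -63, -567, -5103, -45927]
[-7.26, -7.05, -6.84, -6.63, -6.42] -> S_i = -7.26 + 0.21*i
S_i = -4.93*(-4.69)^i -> [-4.93, 23.12, -108.44, 508.59, -2385.27]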